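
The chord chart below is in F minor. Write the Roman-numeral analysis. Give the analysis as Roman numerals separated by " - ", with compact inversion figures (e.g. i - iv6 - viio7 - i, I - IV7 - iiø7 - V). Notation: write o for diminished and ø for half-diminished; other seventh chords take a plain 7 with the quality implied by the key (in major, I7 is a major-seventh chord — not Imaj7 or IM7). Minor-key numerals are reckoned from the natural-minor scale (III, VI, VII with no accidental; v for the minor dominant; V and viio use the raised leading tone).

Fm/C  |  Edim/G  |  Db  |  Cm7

Fm/C has root F, degree 1 in F minor, so i64.
Edim/G: diminished triad on E = scale degree 7 → viio6.
Db: root Db is the submediant; major triad there is VI.
Cm7 has root C, degree 5 in F minor, so v7.

i64 - viio6 - VI - v7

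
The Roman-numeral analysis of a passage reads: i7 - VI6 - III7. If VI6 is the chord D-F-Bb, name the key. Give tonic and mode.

D minor

The chord Bb/D is a major triad rooted on Bb; its label is VI6.
Counting down 5 scale steps from Bb places the tonic on D; a major triad on degree 6 is diatonic only in minor.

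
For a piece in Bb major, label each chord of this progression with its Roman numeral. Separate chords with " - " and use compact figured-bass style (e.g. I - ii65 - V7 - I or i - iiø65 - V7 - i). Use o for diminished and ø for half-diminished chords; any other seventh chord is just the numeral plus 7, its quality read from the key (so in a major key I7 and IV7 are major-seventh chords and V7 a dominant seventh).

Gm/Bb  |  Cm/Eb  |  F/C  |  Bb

vi6 - ii6 - V64 - I

Gm/Bb has root G, degree 6 in Bb major, so vi6.
Cm/Eb: minor triad on C = scale degree 2 → ii6.
F/C: root F is the dominant; major triad there is V64.
Bb: root Bb is the tonic; major triad there is I.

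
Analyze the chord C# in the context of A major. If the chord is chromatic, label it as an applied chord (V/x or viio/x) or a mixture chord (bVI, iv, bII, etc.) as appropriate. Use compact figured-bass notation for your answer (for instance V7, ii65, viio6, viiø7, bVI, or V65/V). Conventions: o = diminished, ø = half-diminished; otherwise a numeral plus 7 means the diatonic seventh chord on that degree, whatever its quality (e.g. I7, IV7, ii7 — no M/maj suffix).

V/vi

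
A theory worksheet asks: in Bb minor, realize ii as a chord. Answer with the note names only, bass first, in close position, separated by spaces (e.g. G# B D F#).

ii is the minor supertonic, borrowed from the parallel major (the Dorian ii). In Bb minor that root is C.
So the chord is C-Eb-G.

C Eb G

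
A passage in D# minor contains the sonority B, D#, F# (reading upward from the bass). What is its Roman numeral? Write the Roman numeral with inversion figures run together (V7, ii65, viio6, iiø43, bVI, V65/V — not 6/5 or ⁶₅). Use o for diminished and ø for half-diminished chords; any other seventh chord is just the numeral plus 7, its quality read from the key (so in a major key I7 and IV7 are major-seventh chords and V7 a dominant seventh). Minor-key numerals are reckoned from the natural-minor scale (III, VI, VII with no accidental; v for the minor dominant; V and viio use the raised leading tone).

VI

Stacked in thirds the chord is B-D#-F#: a major triad on B.
In D# minor, B is the submediant; the diatonic major triad there is VI.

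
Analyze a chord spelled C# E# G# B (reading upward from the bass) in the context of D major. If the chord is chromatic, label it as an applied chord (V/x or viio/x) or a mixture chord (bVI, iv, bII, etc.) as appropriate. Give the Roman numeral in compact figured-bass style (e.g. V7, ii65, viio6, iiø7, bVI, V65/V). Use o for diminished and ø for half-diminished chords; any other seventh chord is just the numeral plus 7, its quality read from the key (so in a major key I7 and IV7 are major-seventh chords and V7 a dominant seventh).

The pitches C#-E#-G#-B form a dominant seventh chord rooted on C#.
C# is not a diatonic chord root with this quality in D major, but it lies a perfect fifth above F# (iii), so the chord functions as an applied dominant of iii.

V7/iii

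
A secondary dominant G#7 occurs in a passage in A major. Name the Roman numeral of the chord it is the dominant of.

iii

The chord is a dominant seventh chord on G#.
A dominant resolves down a perfect fifth: G# → C#. In A major, C# is scale degree 3, i.e. iii.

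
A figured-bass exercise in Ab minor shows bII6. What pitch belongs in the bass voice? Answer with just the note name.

bII in Ab minor has root Bbb; the chord is Bbb-Db-Fb.
The figure 6 means first inversion — the third is in the bass.

Db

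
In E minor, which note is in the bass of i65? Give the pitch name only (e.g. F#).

i in E minor has root E; the chord is E-G-B-D.
The figure 65 means first inversion — the third is in the bass.

G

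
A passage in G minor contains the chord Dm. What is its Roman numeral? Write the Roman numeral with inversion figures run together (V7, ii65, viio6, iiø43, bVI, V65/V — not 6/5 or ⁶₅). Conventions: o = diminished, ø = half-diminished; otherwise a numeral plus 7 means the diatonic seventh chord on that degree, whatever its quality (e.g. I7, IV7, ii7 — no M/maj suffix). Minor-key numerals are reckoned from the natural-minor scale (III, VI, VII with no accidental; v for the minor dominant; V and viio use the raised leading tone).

v

The pitches D-F-A form a minor triad rooted on D.
D is scale degree 5 in G minor, and a minor triad on that degree is written v.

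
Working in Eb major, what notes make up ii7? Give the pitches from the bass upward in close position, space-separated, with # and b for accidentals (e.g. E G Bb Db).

F Ab C Eb

The numeral's case and figure indicate a minor seventh chord. In Eb major its root, the second degree, is F.
That chord is spelled F-Ab-C-Eb.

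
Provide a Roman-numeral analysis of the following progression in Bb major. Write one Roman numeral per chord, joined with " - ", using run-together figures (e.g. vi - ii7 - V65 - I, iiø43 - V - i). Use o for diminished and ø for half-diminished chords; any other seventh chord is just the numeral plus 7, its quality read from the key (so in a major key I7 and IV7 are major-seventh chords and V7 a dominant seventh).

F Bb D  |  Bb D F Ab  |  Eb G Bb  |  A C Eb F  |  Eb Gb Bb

F-Bb-D has root Bb, degree 1 in Bb major, so I64.
Bb-D-F-Ab: a dominant seventh chord on Bb, the applied dominant of IV → V7/IV.
Eb-G-Bb: root Eb is the subdominant; major triad there is IV.
A-C-Eb-F has root F, degree 5 in Bb major, so V65.
Eb-Gb-Bb is non-diatonic — iv, a mixture chord from Bb minor.

I64 - V7/IV - IV - V65 - iv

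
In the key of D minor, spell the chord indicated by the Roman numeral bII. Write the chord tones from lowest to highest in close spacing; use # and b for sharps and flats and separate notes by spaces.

Eb G Bb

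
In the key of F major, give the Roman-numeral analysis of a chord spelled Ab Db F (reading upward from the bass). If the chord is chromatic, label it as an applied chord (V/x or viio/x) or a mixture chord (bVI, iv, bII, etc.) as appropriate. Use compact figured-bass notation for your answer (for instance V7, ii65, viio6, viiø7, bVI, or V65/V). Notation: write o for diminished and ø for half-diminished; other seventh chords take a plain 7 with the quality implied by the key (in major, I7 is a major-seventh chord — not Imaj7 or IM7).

bVI64

The pitches Db-F-Ab form a major triad rooted on Db.
Db is the lowered sixth degree of F major (diatonic 6 would be D). This is a major triad on the lowered sixth degree, borrowed from the parallel minor.
With Ab in the bass the chord is in second inversion, so the figured bass is 64.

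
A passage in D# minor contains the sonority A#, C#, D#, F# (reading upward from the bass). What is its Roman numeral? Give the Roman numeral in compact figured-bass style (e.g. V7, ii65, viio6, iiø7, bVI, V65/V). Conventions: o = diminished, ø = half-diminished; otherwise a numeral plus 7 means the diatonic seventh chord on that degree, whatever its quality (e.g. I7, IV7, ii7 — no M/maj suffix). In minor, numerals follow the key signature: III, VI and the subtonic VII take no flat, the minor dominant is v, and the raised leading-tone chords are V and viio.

Stacked in thirds the chord is D#-F#-A#-C#: a minor seventh chord on D#.
D# is scale degree 1 in D# minor, and a minor seventh chord on that degree is written i7.
With A# in the bass the chord is in second inversion, so the figured bass is 43.

i43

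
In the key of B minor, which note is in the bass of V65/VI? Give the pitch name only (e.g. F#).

The applied chord V65/VI is rooted on D: D-F#-A-C.
The figure 65 means first inversion — the third is in the bass.

F#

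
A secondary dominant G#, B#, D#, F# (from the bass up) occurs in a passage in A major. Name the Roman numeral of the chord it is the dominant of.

iii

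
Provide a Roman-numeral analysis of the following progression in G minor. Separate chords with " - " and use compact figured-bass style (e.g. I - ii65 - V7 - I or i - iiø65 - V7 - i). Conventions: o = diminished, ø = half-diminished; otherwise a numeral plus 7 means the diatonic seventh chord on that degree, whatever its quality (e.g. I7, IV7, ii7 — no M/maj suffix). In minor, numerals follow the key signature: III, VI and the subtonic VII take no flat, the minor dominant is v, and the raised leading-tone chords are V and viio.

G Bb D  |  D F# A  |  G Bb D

i - V - i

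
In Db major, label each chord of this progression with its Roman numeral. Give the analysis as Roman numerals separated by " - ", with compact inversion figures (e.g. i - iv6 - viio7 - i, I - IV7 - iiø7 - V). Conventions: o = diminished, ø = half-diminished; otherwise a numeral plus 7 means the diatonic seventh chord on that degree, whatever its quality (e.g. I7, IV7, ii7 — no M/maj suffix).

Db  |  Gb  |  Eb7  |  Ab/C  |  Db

I - IV - V7/V - V6 - I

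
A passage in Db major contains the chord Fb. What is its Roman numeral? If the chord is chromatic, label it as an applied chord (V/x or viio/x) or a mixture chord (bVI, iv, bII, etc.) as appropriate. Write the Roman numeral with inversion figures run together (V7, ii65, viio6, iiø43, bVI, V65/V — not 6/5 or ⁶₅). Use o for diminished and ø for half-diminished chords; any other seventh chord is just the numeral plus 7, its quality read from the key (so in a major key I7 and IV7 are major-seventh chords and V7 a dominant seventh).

bIII

Stacked in thirds the chord is Fb-Ab-Cb: a major triad on Fb.
Fb is the lowered third degree of Db major (diatonic 3 would be F). This is a major triad on the lowered third degree, borrowed from the parallel minor.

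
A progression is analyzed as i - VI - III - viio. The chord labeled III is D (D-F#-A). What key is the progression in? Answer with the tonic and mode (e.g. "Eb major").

B minor

The anchor chord is a major triad on D, labeled III.
III on D implies D is the mediant; that puts the tonic at B, and the uppercase numeral fits minor mode.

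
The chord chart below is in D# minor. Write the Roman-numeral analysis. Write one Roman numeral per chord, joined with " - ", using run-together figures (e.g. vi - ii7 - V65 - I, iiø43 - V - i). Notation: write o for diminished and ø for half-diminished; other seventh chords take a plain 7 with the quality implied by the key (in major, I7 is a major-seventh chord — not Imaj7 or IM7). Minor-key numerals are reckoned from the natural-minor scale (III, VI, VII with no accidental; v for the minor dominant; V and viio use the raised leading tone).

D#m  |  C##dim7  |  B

i - viio7 - VI

D#m: root D# is the tonic; minor triad there is i.
C##dim7 has root C##, degree 7 in D# minor, so viio7.
B has root B, degree 6 in D# minor, so VI.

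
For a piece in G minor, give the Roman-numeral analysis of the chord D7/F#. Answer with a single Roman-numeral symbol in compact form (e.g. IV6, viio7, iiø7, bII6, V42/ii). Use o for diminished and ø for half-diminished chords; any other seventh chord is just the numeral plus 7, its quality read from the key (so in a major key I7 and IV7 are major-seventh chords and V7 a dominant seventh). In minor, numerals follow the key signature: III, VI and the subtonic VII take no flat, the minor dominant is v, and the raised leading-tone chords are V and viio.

V65

The pitches D-F#-A-C form a dominant seventh chord rooted on D.
In G minor, D is the dominant; the diatonic dominant seventh chord there is V7.
With F# in the bass the chord is in first inversion, so the figured bass is 65.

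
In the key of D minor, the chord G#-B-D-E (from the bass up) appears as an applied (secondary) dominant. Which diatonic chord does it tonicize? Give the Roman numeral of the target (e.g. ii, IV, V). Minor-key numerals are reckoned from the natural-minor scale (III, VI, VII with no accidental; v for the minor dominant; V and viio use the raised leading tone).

The chord is a dominant seventh chord on E.
A dominant resolves down a perfect fifth: E → A. In D minor, A is scale degree 5, i.e. V.

V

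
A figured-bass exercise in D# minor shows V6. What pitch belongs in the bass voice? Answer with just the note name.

V in D# minor has root A#; the chord is A#-C##-E#.
The figure 6 means first inversion — the third is in the bass.

C##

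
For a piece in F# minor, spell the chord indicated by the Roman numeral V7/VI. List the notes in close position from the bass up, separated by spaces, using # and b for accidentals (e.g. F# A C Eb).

V7/VI is a secondary dominant — the dominant seventh of VI. VI in F# minor is D, so the applied chord's root is A, a perfect fifth above.
Building a dominant seventh chord on A gives A-C#-E-G.

A C# E G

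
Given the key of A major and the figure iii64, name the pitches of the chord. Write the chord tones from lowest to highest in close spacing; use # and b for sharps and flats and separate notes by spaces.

G# C# E

In A major, the mediant is C#, and the diatonic chord built there is a minor triad.
Stacking thirds from C# gives C#-E-G#.
With the 64 figure the chord is in second inversion; from the bass G# upward in close position it reads G#-C#-E.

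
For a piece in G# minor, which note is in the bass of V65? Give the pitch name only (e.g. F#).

V in G# minor has root D#; the chord is D#-F##-A#-C#.
The figure 65 means first inversion — the third is in the bass.

F##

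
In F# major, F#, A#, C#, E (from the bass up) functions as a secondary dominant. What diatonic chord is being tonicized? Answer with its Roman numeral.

IV

The chord is a dominant seventh chord on F#.
A dominant resolves down a perfect fifth: F# → B. In F# major, B is scale degree 4, i.e. IV.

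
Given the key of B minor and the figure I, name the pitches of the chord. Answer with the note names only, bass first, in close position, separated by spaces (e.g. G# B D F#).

B D# F#

Scale degree 1 in B minor is B; here the chord built on it is altered to a major triad. I is the major tonic (Picardy third), borrowed from the parallel major.
So the chord is B-D#-F#, a major triad.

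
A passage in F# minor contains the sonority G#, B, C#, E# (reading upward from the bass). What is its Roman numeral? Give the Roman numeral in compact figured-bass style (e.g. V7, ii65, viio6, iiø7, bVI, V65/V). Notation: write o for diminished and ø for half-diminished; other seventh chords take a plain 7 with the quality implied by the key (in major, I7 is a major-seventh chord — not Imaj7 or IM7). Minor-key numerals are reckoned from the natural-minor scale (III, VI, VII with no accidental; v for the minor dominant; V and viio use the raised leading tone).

Stacked in thirds the chord is C#-E#-G#-B: a dominant seventh chord on C#.
In F# minor, C# is the dominant; the diatonic dominant seventh chord there is V7.
With G# in the bass the chord is in second inversion, so the figured bass is 43.

V43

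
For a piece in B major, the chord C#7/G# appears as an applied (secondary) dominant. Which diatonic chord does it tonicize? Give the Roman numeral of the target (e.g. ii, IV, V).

The chord is a dominant seventh chord on C#.
A dominant resolves down a perfect fifth: C# → F#. In B major, F# is scale degree 5, i.e. V.

V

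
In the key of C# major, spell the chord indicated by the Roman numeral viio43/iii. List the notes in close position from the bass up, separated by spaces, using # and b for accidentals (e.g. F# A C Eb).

A# C# D## F##

The slash marks an applied leading-tone chord: viio of iii. In C# major, iii is E#, so the leading tone to it is D##, a half step below.
Building a fully diminished seventh chord on D## gives D##-F##-A#-C#.
The figured bass 43 indicates second inversion, placing the fifth (A#) in the bass: A#-C#-D##-F##.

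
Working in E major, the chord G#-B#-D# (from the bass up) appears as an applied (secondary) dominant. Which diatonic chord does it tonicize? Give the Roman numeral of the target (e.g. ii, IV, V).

vi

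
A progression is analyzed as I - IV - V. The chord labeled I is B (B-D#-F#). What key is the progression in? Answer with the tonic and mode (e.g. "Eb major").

B major

The chord B is a major triad rooted on B; its label is I.
If B is scale degree 1 and the mode makes that degree carry a major triad, the tonic is B and the mode is major.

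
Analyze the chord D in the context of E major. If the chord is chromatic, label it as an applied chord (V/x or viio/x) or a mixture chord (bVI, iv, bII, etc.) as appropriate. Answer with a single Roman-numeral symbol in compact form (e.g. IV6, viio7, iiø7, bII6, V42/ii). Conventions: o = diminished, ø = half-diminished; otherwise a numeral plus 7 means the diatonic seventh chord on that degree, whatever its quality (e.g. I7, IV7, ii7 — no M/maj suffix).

Stacked in thirds the chord is D-F#-A: a major triad on D.
D is the lowered seventh degree of E major (diatonic 7 would be D#). This is a major triad on the lowered seventh degree (the subtonic), borrowed from the parallel minor.

bVII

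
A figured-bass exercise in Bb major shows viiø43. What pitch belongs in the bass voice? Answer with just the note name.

Eb

viiø in Bb major has root A; the chord is A-C-Eb-G.
The figure 43 means second inversion — the fifth is in the bass.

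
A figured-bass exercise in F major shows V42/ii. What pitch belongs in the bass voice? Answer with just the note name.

The applied chord V42/ii is rooted on D: D-F#-A-C.
The figure 42 means third inversion — the seventh is in the bass.

C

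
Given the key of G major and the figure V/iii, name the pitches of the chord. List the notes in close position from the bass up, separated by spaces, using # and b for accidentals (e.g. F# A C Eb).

The slash means an applied dominant: we want the dominant of iii. In G major, iii is B minor, and its dominant is built on F#.
Building a major triad on F# gives F#-A#-C#.

F# A# C#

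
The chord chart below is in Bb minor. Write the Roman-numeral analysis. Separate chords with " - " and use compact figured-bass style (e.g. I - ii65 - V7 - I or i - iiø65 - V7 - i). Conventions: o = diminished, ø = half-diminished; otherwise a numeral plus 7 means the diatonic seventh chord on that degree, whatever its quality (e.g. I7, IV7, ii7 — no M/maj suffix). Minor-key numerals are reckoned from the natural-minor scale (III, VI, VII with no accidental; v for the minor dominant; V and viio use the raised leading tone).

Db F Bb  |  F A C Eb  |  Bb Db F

i6 - V7 - i

Db-F-Bb: minor triad on Bb = scale degree 1 → i6.
F-A-C-Eb: root F is the dominant; dominant seventh chord there is V7.
Bb-Db-F has root Bb, degree 1 in Bb minor, so i.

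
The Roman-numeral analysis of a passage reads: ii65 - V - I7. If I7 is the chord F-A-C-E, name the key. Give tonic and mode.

I7 is given as F-A-C-E — a major seventh chord with root F.
If F is scale degree 1 and the mode makes that degree carry a major seventh chord, the tonic is F and the mode is major.

F major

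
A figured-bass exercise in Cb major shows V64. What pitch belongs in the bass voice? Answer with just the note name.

Db

V in Cb major has root Gb; the chord is Gb-Bb-Db.
The figure 64 means second inversion — the fifth is in the bass.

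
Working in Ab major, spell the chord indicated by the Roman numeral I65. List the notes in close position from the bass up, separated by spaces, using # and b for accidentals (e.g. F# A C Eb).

C Eb G Ab

The numeral's case and figure indicate a major seventh chord. In Ab major its root, scale degree 1, is Ab.
Stacking thirds from Ab gives Ab-C-Eb-G.
With the 65 figure the chord is in first inversion; from the bass C upward in close position it reads C-Eb-G-Ab.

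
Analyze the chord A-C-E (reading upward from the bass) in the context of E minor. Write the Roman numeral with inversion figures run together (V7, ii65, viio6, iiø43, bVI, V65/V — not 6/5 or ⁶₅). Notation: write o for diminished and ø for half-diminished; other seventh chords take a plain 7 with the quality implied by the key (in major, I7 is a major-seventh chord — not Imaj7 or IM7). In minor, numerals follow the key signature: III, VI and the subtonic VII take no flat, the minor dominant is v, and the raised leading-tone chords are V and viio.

The pitches A-C-E form a minor triad rooted on A.
A is scale degree 4 in E minor, and a minor triad on that degree is written iv.

iv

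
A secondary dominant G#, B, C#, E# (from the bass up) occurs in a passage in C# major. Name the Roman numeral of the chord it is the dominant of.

The chord is a dominant seventh chord on C#.
A dominant resolves down a perfect fifth: C# → F#. In C# major, F# is scale degree 4, i.e. IV.

IV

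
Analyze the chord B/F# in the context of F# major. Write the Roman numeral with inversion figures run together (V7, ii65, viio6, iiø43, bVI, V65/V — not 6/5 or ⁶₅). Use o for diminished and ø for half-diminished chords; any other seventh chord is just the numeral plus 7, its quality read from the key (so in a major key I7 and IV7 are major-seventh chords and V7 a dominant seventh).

The pitches B-D#-F# form a major triad rooted on B.
B is scale degree 4 in F# major, and a major triad on that degree is written IV.
With F# in the bass the chord is in second inversion, so the figured bass is 64.

IV64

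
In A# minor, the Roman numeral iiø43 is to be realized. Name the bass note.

F#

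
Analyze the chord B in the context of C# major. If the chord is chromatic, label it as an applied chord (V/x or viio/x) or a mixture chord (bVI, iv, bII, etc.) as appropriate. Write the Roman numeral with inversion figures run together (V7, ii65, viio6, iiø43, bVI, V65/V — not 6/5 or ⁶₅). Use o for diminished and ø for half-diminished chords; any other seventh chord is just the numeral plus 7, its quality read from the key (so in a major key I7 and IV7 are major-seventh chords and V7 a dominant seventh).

Stacked in thirds the chord is B-D#-F#: a major triad on B.
B is the lowered seventh degree of C# major (diatonic 7 would be B#). This is a major triad on the lowered seventh degree (the subtonic), borrowed from the parallel minor.

bVII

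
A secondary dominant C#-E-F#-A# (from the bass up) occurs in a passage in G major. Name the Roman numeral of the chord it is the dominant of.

The chord is a dominant seventh chord on F#.
A dominant resolves down a perfect fifth: F# → B. In G major, B is scale degree 3, i.e. iii.

iii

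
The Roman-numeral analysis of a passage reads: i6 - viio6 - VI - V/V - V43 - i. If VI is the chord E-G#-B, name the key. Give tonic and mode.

The chord E is a major triad rooted on E; its label is VI.
If E is scale degree 6 and the mode makes that degree carry a major triad, the tonic is G# and the mode is minor.

G# minor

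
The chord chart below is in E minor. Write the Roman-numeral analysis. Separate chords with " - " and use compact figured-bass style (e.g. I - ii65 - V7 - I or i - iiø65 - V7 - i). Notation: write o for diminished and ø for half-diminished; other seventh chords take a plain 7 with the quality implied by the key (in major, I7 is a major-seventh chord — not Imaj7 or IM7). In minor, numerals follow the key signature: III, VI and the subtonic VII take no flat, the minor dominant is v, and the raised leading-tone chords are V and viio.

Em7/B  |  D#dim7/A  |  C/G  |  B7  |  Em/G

i43 - viio43 - VI64 - V7 - i6

Em7/B: minor seventh chord on E = scale degree 1 → i43.
D#dim7/A: root D# is the leading tone; fully diminished seventh chord there is viio43.
C/G: root C is the submediant; major triad there is VI64.
B7 has root B, degree 5 in E minor, so V7.
Em/G: root E is the tonic; minor triad there is i6.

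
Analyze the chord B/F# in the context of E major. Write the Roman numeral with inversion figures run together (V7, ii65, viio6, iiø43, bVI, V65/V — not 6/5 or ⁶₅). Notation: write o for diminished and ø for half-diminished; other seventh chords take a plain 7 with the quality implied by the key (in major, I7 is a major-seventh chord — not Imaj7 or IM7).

The pitches B-D#-F# form a major triad rooted on B.
In E major, B is the dominant; the diatonic major triad there is V.
With F# in the bass the chord is in second inversion, so the figured bass is 64.

V64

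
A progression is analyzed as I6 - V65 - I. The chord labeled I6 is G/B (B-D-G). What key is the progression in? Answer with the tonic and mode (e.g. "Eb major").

I6 is given as B-D-G — a major triad with root G.
If G is scale degree 1 and the mode makes that degree carry a major triad, the tonic is G and the mode is major.

G major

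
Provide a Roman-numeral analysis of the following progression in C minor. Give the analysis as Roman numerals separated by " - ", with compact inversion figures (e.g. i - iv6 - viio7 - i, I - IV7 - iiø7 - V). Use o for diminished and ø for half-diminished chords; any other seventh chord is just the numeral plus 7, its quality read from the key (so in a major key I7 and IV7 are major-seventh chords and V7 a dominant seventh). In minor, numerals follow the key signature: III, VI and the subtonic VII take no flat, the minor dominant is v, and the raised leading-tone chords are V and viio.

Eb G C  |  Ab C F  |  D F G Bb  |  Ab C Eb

i6 - iv6 - v43 - VI

Eb-G-C: minor triad on C = scale degree 1 → i6.
Ab-C-F has root F, degree 4 in C minor, so iv6.
D-F-G-Bb has root G, degree 5 in C minor, so v43.
Ab-C-Eb: major triad on Ab = scale degree 6 → VI.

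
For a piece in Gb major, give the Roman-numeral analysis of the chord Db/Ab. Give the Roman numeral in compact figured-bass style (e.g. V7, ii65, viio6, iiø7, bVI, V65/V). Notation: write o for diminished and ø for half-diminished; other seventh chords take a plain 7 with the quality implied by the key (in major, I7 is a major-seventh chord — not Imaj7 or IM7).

Stacked in thirds the chord is Db-F-Ab: a major triad on Db.
In Gb major, Db is the dominant; the diatonic major triad there is V.
With Ab in the bass the chord is in second inversion, so the figured bass is 64.

V64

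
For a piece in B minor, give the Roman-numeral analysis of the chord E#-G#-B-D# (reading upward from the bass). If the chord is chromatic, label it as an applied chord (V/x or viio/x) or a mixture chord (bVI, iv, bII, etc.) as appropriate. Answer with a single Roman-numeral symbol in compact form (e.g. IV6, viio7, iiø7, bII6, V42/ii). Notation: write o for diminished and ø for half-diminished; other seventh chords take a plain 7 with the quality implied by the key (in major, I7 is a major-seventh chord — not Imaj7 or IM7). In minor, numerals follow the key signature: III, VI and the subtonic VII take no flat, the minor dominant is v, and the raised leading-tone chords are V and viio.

Stacked in thirds the chord is E#-G#-B-D#: a half-diminished seventh chord on E#.
E# sits a half step below F# (V in B minor); a diminished chord there is the applied leading-tone chord of V.

viiø7/V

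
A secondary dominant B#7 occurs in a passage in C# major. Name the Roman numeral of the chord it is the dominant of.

iii

The chord is a dominant seventh chord on B#.
A dominant resolves down a perfect fifth: B# → E#. In C# major, E# is scale degree 3, i.e. iii.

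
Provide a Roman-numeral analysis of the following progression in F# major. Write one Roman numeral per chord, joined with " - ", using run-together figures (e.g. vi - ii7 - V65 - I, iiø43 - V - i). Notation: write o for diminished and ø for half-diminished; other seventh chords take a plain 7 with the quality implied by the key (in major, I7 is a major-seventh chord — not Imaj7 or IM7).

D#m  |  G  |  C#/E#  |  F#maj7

D#m: minor triad on D# = scale degree 6 → vi.
G: G with this quality isn't in the key; a major triad on b2 is the Neapolitan chord, bII.
C#/E# has root C#, degree 5 in F# major, so V6.
F#maj7: major seventh chord on F# = scale degree 1 → I7.

vi - bII - V6 - I7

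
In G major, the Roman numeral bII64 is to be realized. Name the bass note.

bII in G major has root Ab; the chord is Ab-C-Eb.
The figure 64 means second inversion — the fifth is in the bass.

Eb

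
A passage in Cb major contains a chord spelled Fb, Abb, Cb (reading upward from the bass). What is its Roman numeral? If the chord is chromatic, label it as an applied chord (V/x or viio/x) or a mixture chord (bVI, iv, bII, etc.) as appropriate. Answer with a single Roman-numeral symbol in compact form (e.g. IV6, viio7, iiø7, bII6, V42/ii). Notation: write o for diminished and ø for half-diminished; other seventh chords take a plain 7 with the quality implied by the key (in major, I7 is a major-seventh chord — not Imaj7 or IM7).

iv

The pitches Fb-Abb-Cb form a minor triad rooted on Fb.
Fb is the fourth degree of Cb major. This is the minor subdominant, borrowed from the parallel minor.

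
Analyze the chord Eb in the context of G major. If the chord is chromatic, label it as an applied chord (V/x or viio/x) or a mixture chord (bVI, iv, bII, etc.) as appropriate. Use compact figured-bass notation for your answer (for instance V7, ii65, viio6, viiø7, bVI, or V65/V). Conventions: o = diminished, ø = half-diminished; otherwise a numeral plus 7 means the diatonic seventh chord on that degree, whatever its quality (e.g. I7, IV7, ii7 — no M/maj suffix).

bVI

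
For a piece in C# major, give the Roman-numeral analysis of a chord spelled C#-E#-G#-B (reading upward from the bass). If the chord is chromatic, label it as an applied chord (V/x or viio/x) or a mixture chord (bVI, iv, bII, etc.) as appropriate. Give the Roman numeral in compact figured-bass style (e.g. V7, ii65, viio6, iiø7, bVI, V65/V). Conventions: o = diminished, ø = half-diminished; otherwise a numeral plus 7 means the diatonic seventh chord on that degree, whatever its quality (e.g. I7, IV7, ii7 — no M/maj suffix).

Stacked in thirds the chord is C#-E#-G#-B: a dominant seventh chord on C#.
C# is not a diatonic chord root with this quality in C# major, but it lies a perfect fifth above F# (IV), so the chord functions as an applied dominant of IV.

V7/IV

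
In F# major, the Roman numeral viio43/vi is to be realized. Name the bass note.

G#

The applied chord viio43/vi is rooted on C##: C##-E#-G#-B.
The figure 43 means second inversion — the fifth is in the bass.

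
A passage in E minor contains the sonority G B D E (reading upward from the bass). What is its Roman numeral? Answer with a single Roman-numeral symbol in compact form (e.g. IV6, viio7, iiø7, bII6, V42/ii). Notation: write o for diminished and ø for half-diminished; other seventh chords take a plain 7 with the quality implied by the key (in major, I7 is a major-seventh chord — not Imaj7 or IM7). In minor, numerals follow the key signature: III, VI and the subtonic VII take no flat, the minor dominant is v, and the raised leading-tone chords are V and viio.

i65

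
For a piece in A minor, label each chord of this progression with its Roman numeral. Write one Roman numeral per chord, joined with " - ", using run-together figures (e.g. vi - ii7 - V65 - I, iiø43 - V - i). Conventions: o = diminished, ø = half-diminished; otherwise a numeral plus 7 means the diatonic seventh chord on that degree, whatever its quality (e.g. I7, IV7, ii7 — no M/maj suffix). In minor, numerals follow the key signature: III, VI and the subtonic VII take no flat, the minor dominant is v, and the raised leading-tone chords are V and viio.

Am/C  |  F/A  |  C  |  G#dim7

i6 - VI6 - III - viio7

Am/C: root A is the tonic; minor triad there is i6.
F/A: major triad on F = scale degree 6 → VI6.
C has root C, degree 3 in A minor, so III.
G#dim7: root G# is the leading tone; fully diminished seventh chord there is viio7.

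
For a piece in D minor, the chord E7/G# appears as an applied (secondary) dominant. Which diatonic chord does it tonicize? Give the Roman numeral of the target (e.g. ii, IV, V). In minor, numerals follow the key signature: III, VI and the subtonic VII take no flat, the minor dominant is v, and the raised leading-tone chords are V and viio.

V

The chord is a dominant seventh chord on E.
A dominant resolves down a perfect fifth: E → A. In D minor, A is scale degree 5, i.e. V.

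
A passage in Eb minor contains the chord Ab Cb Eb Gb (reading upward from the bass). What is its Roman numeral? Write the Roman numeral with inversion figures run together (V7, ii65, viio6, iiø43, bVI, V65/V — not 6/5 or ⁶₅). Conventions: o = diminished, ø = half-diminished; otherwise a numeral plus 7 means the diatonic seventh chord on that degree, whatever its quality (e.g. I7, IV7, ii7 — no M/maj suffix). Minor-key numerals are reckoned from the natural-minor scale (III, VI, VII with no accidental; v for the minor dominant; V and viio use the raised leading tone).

iv7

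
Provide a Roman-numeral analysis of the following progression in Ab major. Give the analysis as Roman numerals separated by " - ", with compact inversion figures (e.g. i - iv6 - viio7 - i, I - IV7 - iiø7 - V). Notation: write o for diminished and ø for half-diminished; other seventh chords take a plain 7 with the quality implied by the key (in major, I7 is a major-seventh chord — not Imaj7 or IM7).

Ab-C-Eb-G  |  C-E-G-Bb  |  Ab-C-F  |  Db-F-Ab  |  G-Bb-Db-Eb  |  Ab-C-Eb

I7 - V7/vi - vi6 - IV - V65 - I

Ab-C-Eb-G: major seventh chord on Ab = scale degree 1 → I7.
C-E-G-Bb: a dominant seventh chord on C, the applied dominant of vi → V7/vi.
Ab-C-F: minor triad on F = scale degree 6 → vi6.
Db-F-Ab: major triad on Db = scale degree 4 → IV.
G-Bb-Db-Eb: dominant seventh chord on Eb = scale degree 5 → V65.
Ab-C-Eb: major triad on Ab = scale degree 1 → I.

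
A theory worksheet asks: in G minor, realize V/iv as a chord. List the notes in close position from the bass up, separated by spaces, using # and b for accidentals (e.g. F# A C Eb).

G B D

The slash means an applied dominant: we want the dominant of iv. In G minor, iv is C minor, and its dominant is built on G.
Building a major triad on G gives G-B-D.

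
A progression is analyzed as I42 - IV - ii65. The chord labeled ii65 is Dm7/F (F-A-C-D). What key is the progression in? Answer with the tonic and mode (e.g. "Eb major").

C major

ii65 is given as F-A-C-D — a minor seventh chord with root D.
If D is scale degree 2 and the mode makes that degree carry a minor seventh chord, the tonic is C and the mode is major.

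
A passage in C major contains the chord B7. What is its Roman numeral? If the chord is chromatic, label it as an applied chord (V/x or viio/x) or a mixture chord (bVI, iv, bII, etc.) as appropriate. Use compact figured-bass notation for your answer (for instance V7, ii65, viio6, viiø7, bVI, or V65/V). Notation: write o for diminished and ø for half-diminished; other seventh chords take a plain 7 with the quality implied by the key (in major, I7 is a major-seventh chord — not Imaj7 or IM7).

V7/iii

The pitches B-D#-F#-A form a dominant seventh chord rooted on B.
B is not a diatonic chord root with this quality in C major, but it lies a perfect fifth above E (iii), so the chord functions as an applied dominant of iii.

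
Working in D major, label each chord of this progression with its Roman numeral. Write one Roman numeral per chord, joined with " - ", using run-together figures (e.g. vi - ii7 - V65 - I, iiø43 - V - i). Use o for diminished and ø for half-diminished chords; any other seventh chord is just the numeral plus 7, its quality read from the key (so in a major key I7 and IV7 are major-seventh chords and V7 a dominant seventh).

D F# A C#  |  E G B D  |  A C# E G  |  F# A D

D-F#-A-C# has root D, degree 1 in D major, so I7.
E-G-B-D: minor seventh chord on E = scale degree 2 → ii7.
A-C#-E-G: dominant seventh chord on A = scale degree 5 → V7.
F#-A-D has root D, degree 1 in D major, so I6.

I7 - ii7 - V7 - I6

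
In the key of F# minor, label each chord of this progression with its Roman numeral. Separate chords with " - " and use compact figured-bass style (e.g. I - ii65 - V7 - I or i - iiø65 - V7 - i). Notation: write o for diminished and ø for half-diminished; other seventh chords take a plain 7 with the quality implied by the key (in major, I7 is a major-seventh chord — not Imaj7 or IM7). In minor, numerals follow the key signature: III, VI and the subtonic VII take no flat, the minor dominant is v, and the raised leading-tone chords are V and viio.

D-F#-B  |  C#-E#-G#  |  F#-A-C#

D-F#-B: minor triad on B = scale degree 4 → iv6.
C#-E#-G#: major triad on C# = scale degree 5 → V.
F#-A-C# has root F#, degree 1 in F# minor, so i.

iv6 - V - i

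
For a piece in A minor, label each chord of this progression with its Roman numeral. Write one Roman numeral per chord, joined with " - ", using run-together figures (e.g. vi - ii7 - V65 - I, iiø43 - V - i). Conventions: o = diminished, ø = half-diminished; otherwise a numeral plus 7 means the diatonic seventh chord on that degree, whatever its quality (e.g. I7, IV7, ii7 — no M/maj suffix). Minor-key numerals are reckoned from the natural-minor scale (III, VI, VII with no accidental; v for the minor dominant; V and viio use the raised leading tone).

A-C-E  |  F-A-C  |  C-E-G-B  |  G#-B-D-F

i - VI - III7 - viio7

A-C-E: minor triad on A = scale degree 1 → i.
F-A-C: root F is the submediant; major triad there is VI.
C-E-G-B: root C is the mediant; major seventh chord there is III7.
G#-B-D-F: root G# is the leading tone; fully diminished seventh chord there is viio7.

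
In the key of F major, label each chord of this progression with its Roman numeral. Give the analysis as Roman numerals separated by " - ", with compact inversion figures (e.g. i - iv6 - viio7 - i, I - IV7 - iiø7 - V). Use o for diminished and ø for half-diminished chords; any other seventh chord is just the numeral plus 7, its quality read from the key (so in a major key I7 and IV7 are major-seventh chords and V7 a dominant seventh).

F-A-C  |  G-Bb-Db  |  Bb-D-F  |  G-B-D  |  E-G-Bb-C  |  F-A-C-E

I - iio - IV - V/V - V65 - I7

F-A-C: root F is the tonic; major triad there is I.
G-Bb-Db: G with this quality isn't in the key; it's iio, borrowed from the parallel minor.
Bb-D-F: major triad on Bb = scale degree 4 → IV.
G-B-D is the secondary dominant of V (major triad on G): V/V.
E-G-Bb-C: dominant seventh chord on C = scale degree 5 → V65.
F-A-C-E: root F is the tonic; major seventh chord there is I7.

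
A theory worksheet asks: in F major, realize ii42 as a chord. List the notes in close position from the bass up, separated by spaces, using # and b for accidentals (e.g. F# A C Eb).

F G Bb D

The numeral's case and figure indicate a minor seventh chord. In F major its root, scale degree 2, is G.
That chord is spelled G-Bb-D-F.
The figured bass 42 indicates third inversion, placing the seventh (F) in the bass: F-G-Bb-D.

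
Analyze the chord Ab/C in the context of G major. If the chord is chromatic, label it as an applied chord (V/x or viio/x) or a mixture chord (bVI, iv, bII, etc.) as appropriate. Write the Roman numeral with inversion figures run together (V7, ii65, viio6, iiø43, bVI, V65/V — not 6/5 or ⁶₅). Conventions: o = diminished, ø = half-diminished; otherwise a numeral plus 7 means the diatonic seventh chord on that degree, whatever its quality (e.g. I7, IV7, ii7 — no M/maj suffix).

The pitches Ab-C-Eb form a major triad rooted on Ab.
Ab is the lowered second degree of G major (diatonic 2 would be A). This is the Neapolitan sixth — a major triad on the lowered second degree, here in its customary first inversion.
With C in the bass the chord is in first inversion, so the figured bass is 6.

bII6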